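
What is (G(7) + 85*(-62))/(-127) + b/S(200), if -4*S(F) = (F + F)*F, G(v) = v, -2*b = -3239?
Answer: 210108647/5080000 ≈ 41.360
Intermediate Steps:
b = 3239/2 (b = -1/2*(-3239) = 3239/2 ≈ 1619.5)
S(F) = -F**2/2 (S(F) = -(F + F)*F/4 = -2*F*F/4 = -F**2/2)
(G(7) + 85*(-62))/(-127) + b/S(200) = (7 + 85*(-62))/(-127) + 3239/(2*((-1/2*200**2))) = (7 - 5270)*(-1/127) + 3239/(2*((-1/2*40000))) = -5263*(-1/127) + (3239/2)/(-20000) = 5263/127 + (3239/2)*(-1/20000) = 5263/127 - 3239/40000 = 210108647/5080000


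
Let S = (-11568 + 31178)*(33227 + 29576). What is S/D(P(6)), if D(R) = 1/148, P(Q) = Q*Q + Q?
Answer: 182271890840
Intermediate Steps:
P(Q) = Q + Q² (P(Q) = Q² + Q = Q + Q²)
S = 1231566830 (S = 19610*62803 = 1231566830)
D(R) = 1/148
S/D(P(6)) = 1231566830/(1/148) = 1231566830*148 = 182271890840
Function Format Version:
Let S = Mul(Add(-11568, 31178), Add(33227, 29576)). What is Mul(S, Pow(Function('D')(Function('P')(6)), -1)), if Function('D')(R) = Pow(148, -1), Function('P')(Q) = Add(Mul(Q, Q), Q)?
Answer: 182271890840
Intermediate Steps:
Function('P')(Q) = Add(Q, Pow(Q, 2)) (Function('P')(Q) = Add(Pow(Q, 2), Q) = Add(Q, Pow(Q, 2)))
S = 1231566830 (S = Mul(19610, 62803) = 1231566830)
Function('D')(R) = Rational(1, 148)
Mul(S, Pow(Function('D')(Function('P')(6)), -1)) = Mul(1231566830, Pow(Rational(1, 148), -1)) = Mul(1231566830, 148) = 182271890840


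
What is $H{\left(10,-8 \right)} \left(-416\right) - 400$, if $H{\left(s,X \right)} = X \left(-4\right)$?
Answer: $-13712$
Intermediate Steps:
$H{\left(s,X \right)} = - 4 X$
$H{\left(10,-8 \right)} \left(-416\right) - 400 = \left(-4\right) \left(-8\right) \left(-416\right) - 400 = 32 \left(-416\right) - 400 = -13312 - 400 = -13712$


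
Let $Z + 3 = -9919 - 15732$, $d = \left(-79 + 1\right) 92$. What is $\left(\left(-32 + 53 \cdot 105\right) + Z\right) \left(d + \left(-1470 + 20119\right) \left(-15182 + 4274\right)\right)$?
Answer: $4093224446628$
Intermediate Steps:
$d = -7176$ ($d = \left(-78\right) 92 = -7176$)
$Z = -25654$ ($Z = -3 - 25651 = -25654$)
$\left(\left(-32 + 53 \cdot 105\right) + Z\right) \left(d + \left(-1470 + 20119\right) \left(-15182 + 4274\right)\right) = \left(\left(-32 + 53 \cdot 105\right) - 25654\right) \left(-7176 + \left(-1470 + 20119\right) \left(-15182 + 4274\right)\right) = \left(\left(-32 + 5565\right) - 25654\right) \left(-7176 + 18649 \left(-10908\right)\right) = \left(5533 - 25654\right) \left(-7176 - 203423292\right) = \left(-20121\right) \left(-203430468\right) = 4093224446628$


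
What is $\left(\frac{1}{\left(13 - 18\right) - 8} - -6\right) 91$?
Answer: $539$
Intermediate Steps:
$\left(\frac{1}{\left(13 - 18\right) - 8} - -6\right) 91 = \left(\frac{1}{-5 - 8} + 6\right) 91 = \left(\frac{1}{-13} + 6\right) 91 = \left(- \frac{1}{13} + 6\right) 91 = \frac{77}{13} \cdot 91 = 539$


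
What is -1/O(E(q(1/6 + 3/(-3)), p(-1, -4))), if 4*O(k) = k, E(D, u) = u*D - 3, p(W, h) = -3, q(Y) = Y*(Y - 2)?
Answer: 48/121 ≈ 0.39669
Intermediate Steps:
q(Y) = Y*(-2 + Y)
E(D, u) = -3 + D*u (E(D, u) = D*u - 3 = -3 + D*u)
O(k) = k/4
-1/O(E(q(1/6 + 3/(-3)), p(-1, -4))) = -1/((-3 + ((1/6 + 3/(-3))*(-2 + (1/6 + 3/(-3))))*(-3))/4) = -1/((-3 + ((1*(1/6) + 3*(-1/3))*(-2 + (1*(1/6) + 3*(-1/3))))*(-3))/4) = -1/((-3 + ((1/6 - 1)*(-2 + (1/6 - 1)))*(-3))/4) = -1/((-3 - 5*(-2 - 5/6)/6*(-3))/4) = -1/((-3 - 5/6*(-17/6)*(-3))/4) = -1/((-3 + (85/36)*(-3))/4) = -1/((-3 - 85/12)/4) = -1/((1/4)*(-121/12)) = -1/(-121/48) = -1*(-48/121) = 48/121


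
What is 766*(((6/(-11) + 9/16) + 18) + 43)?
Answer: 4113037/88 ≈ 46739.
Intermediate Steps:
766*(((6/(-11) + 9/16) + 18) + 43) = 766*(((6*(-1/11) + 9*(1/16)) + 18) + 43) = 766*(((-6/11 + 9/16) + 18) + 43) = 766*((3/176 + 18) + 43) = 766*(3171/176 + 43) = 766*(10739/176) = 4113037/88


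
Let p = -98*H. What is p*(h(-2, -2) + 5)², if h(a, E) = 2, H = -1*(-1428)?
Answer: -6857256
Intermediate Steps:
H = 1428
p = -139944 (p = -98*1428 = -139944)
p*(h(-2, -2) + 5)² = -139944*(2 + 5)² = -139944*7² = -139944*49 = -6857256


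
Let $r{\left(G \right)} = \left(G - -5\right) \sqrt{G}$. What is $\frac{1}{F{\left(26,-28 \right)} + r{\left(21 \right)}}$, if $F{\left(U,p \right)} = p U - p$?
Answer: $- \frac{25}{16993} - \frac{13 \sqrt{21}}{237902} \approx -0.0017216$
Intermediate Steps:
$F{\left(U,p \right)} = - p + U p$ ($F{\left(U,p \right)} = U p - p = - p + U p$)
$r{\left(G \right)} = \sqrt{G} \left(5 + G\right)$ ($r{\left(G \right)} = \left(G + 5\right) \sqrt{G} = \left(5 + G\right) \sqrt{G} = \sqrt{G} \left(5 + G\right)$)
$\frac{1}{F{\left(26,-28 \right)} + r{\left(21 \right)}} = \frac{1}{- 28 \left(-1 + 26\right) + \sqrt{21} \left(5 + 21\right)} = \frac{1}{\left(-28\right) 25 + \sqrt{21} \cdot 26} = \frac{1}{-700 + 26 \sqrt{21}}$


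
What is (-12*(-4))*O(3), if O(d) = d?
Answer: 144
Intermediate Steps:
(-12*(-4))*O(3) = -12*(-4)*3 = -3*(-16)*3 = 48*3 = 144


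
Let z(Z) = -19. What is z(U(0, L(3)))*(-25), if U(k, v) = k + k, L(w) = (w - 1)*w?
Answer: 475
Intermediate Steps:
L(w) = w*(-1 + w) (L(w) = (-1 + w)*w = w*(-1 + w))
U(k, v) = 2*k
z(U(0, L(3)))*(-25) = -19*(-25) = 475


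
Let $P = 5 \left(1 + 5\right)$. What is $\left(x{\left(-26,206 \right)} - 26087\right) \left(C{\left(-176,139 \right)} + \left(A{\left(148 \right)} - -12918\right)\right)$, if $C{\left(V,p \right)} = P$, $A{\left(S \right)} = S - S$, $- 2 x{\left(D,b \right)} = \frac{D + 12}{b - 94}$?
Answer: $- \frac{1351094667}{4} \approx -3.3777 \cdot 10^{8}$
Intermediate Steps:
$P = 30$ ($P = 5 \cdot 6 = 30$)
$x{\left(D,b \right)} = - \frac{12 + D}{2 \left(-94 + b\right)}$ ($x{\left(D,b \right)} = - \frac{\left(D + 12\right) \frac{1}{b - 94}}{2} = - \frac{\left(12 + D\right) \frac{1}{-94 + b}}{2} = - \frac{\frac{1}{-94 + b} \left(12 + D\right)}{2} = - \frac{12 + D}{2 \left(-94 + b\right)}$)
$A{\left(S \right)} = 0$
$C{\left(V,p \right)} = 30$
$\left(x{\left(-26,206 \right)} - 26087\right) \left(C{\left(-176,139 \right)} + \left(A{\left(148 \right)} - -12918\right)\right) = \left(\frac{-12 - -26}{2 \left(-94 + 206\right)} - 26087\right) \left(30 + \left(0 - -12918\right)\right) = \left(\frac{-12 + 26}{2 \cdot 112} - 26087\right) \left(30 + \left(0 + 12918\right)\right) = \left(\frac{1}{2} \cdot \frac{1}{112} \cdot 14 - 26087\right) \left(30 + 12918\right) = \left(\frac{1}{16} - 26087\right) 12948 = \left(- \frac{417391}{16}\right) 12948 = - \frac{1351094667}{4}$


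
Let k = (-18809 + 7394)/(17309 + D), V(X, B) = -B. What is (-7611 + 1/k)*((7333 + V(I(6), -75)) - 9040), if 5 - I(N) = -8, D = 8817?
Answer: 47276695904/3805 ≈ 1.2425e+7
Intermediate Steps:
I(N) = 13 (I(N) = 5 - 1*(-8) = 5 + 8 = 13)
k = -11415/26126 (k = (-18809 + 7394)/(17309 + 8817) = -11415/26126 ≈ -0.43692)
(-7611 + 1/k)*((7333 + V(I(6), -75)) - 9040) = (-7611 + 1/(-11415/26126))*((7333 - 1*(-75)) - 9040) = (-7611 - 26126/11415)*((7333 + 75) - 9040) = -86905691*(7408 - 9040)/11415 = -86905691/11415*(-1632) = 47276695904/3805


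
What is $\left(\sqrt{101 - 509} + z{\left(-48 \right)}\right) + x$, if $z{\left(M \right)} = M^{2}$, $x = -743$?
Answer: $1561 + 2 i \sqrt{102} \approx 1561.0 + 20.199 i$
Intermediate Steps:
$\left(\sqrt{101 - 509} + z{\left(-48 \right)}\right) + x = \left(\sqrt{101 - 509} + \left(-48\right)^{2}\right) - 743 = \left(\sqrt{-408} + 2304\right) - 743 = \left(2 i \sqrt{102} + 2304\right) - 743 = \left(2304 + 2 i \sqrt{102}\right) - 743 = 1561 + 2 i \sqrt{102}$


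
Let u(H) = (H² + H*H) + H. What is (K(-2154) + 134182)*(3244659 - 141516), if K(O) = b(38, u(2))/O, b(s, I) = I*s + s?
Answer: 149482334129705/359 ≈ 4.1639e+11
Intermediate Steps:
u(H) = H + 2*H² (u(H) = (H² + H²) + H = 2*H² + H = H + 2*H²)
b(s, I) = s + I*s
K(O) = 418/O (K(O) = (38*(1 + 2*(1 + 2*2)))/O = (38*(1 + 2*(1 + 4)))/O = (38*(1 + 2*5))/O = (38*(1 + 10))/O = (38*11)/O = 418/O)
(K(-2154) + 134182)*(3244659 - 141516) = (418/(-2154) + 134182)*(3244659 - 141516) = (418*(-1/2154) + 134182)*3103143 = (-209/1077 + 134182)*3103143 = (144513805/1077)*3103143 = 149482334129705/359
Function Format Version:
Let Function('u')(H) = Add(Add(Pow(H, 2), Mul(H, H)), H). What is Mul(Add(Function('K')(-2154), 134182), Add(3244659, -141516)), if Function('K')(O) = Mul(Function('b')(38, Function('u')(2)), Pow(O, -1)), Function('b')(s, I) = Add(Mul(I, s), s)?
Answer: Rational(149482334129705, 359) ≈ 4.1639e+11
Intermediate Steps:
Function('u')(H) = Add(H, Mul(2, Pow(H, 2))) (Function('u')(H) = Add(Add(Pow(H, 2), Pow(H, 2)), H) = Add(Mul(2, Pow(H, 2)), H) = Add(H, Mul(2, Pow(H, 2))))
Function('b')(s, I) = Add(s, Mul(I, s))
Function('K')(O) = Mul(418, Pow(O, -1)) (Function('K')(O) = Mul(Mul(38, Add(1, Mul(2, Add(1, Mul(2, 2))))), Pow(O, -1)) = Mul(Mul(38, Add(1, Mul(2, Add(1, 4)))), Pow(O, -1)) = Mul(Mul(38, Add(1, Mul(2, 5))), Pow(O, -1)) = Mul(Mul(38, Add(1, 10)), Pow(O, -1)) = Mul(Mul(38, 11), Pow(O, -1)) = Mul(418, Pow(O, -1)))
Mul(Add(Function('K')(-2154), 134182), Add(3244659, -141516)) = Mul(Add(Mul(418, Pow(-2154, -1)), 134182), Add(3244659, -141516)) = Mul(Add(Mul(418, Rational(-1, 2154)), 134182), 3103143) = Mul(Add(Rational(-209, 1077), 134182), 3103143) = Mul(Rational(144513805, 1077), 3103143) = Rational(149482334129705, 359)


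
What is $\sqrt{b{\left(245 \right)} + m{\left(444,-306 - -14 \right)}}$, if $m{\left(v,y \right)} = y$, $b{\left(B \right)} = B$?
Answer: $i \sqrt{47} \approx 6.8557 i$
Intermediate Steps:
$\sqrt{b{\left(245 \right)} + m{\left(444,-306 - -14 \right)}} = \sqrt{245 - 292} = \sqrt{-47} = i \sqrt{47}$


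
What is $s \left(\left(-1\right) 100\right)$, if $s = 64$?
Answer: $-6400$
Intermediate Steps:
$s \left(\left(-1\right) 100\right) = 64 \left(\left(-1\right) 100\right) = 64 \left(-100\right) = -6400$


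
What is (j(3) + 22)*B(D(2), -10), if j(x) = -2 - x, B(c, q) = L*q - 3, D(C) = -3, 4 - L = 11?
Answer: 1139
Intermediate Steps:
L = -7 (L = 4 - 1*11 = 4 - 11 = -7)
B(c, q) = -3 - 7*q (B(c, q) = -7*q - 3 = -3 - 7*q)
(j(3) + 22)*B(D(2), -10) = ((-2 - 1*3) + 22)*(-3 - 7*(-10)) = ((-2 - 3) + 22)*(-3 + 70) = (-5 + 22)*67 = 17*67 = 1139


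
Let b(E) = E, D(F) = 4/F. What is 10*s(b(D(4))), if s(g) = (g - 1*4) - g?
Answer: -40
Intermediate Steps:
s(g) = -4 (s(g) = (g - 4) - g = (-4 + g) - g = -4)
10*s(b(D(4))) = 10*(-4) = -40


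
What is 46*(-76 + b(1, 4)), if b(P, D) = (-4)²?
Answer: -2760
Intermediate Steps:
b(P, D) = 16
46*(-76 + b(1, 4)) = 46*(-76 + 16) = 46*(-60) = -2760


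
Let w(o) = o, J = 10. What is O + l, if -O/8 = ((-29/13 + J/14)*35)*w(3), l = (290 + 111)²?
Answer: 2106973/13 ≈ 1.6207e+5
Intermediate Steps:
l = 160801 (l = 401² = 160801)
O = 16560/13 (O = -8*(-29/13 + 10/14)*35*3 = -8*(-29*1/13 + 10*(1/14))*35*3 = -8*(-29/13 + 5/7)*35*3 = -8*(-138/91*35)*3 = -(-5520)*3/13 = -8*(-2070/13) = 16560/13 ≈ 1273.8)
O + l = 16560/13 + 160801 = 2106973/13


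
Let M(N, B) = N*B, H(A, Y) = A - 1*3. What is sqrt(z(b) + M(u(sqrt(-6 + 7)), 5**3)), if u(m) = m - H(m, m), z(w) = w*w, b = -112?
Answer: sqrt(12919) ≈ 113.66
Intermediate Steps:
H(A, Y) = -3 + A (H(A, Y) = A - 3 = -3 + A)
z(w) = w**2
u(m) = 3 (u(m) = m - (-3 + m) = m + (3 - m) = 3)
M(N, B) = B*N
sqrt(z(b) + M(u(sqrt(-6 + 7)), 5**3)) = sqrt((-112)**2 + 5**3*3) = sqrt(12544 + 125*3) = sqrt(12544 + 375) = sqrt(12919)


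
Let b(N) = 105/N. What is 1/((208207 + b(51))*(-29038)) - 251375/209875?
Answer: -206693735392115/172570254438308 ≈ -1.1977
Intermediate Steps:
1/((208207 + b(51))*(-29038)) - 251375/209875 = 1/((208207 + 105/51)*(-29038)) - 251375/209875 = -1/29038/(208207 + 105*(1/51)) - 251375*1/209875 = -1/29038/(208207 + 35/17) - 2011/1679 = -1/29038/(3539554/17) - 2011/1679 = (17/3539554)*(-1/29038) - 2011/1679 = -17/102781569052 - 2011/1679 = -206693735392115/172570254438308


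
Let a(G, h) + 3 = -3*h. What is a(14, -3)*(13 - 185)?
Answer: -1032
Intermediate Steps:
a(G, h) = -3 - 3*h
a(14, -3)*(13 - 185) = (-3 - 3*(-3))*(13 - 185) = (-3 + 9)*(-172) = 6*(-172) = -1032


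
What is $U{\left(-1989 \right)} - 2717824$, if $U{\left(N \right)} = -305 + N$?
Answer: $-2720118$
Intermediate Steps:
$U{\left(-1989 \right)} - 2717824 = \left(-305 - 1989\right) - 2717824 = -2294 - 2717824 = -2720118$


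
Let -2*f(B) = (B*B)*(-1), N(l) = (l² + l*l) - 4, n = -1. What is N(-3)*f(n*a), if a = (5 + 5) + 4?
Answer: 1372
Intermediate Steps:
N(l) = -4 + 2*l² (N(l) = (l² + l²) - 4 = 2*l² - 4 = -4 + 2*l²)
a = 14 (a = 10 + 4 = 14)
f(B) = B²/2 (f(B) = -B*B*(-1)/2 = -B²*(-1)/2 = -(-1)*B²/2 = B²/2)
N(-3)*f(n*a) = (-4 + 2*(-3)²)*((-1*14)²/2) = (-4 + 2*9)*((½)*(-14)²) = (-4 + 18)*((½)*196) = 14*98 = 1372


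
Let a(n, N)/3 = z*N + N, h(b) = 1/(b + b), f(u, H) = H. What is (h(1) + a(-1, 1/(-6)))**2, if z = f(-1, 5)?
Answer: 25/4 ≈ 6.2500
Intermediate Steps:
h(b) = 1/(2*b)
z = 5
a(n, N) = 18*N (a(n, N) = 3*(5*N + N) = 3*(6*N) = 18*N)
(h(1) + a(-1, 1/(-6)))**2 = ((1/2)/1 + 18/(-6))**2 = ((1/2)*1 + 18*(-1/6))**2 = (1/2 - 3)**2 = (-5/2)**2 = 25/4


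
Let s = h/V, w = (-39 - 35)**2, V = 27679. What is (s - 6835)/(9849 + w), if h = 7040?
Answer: -7567157/16967227 ≈ -0.44599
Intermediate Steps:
w = 5476 (w = (-74)**2 = 5476)
s = 7040/27679 ≈ 0.25434
(s - 6835)/(9849 + w) = (7040/27679 - 6835)/(9849 + 5476) = -189178925/27679/15325 = -189178925/27679*1/15325 = -7567157/16967227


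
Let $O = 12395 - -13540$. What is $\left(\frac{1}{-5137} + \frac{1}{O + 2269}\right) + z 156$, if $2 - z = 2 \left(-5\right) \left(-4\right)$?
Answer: $- \frac{78079278801}{13171268} \approx -5928.0$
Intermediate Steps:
$O = 25935$ ($O = 12395 + 13540 = 25935$)
$z = -38$ ($z = 2 - 2 \left(-5\right) \left(-4\right) = 2 - \left(-10\right) \left(-4\right) = 2 - 40 = -38$)
$\left(\frac{1}{-5137} + \frac{1}{O + 2269}\right) + z 156 = \left(\frac{1}{-5137} + \frac{1}{25935 + 2269}\right) - 5928 = \left(- \frac{1}{5137} + \frac{1}{28204}\right) - 5928 = - \frac{2097}{13171268} - 5928 = - \frac{78079278801}{13171268}$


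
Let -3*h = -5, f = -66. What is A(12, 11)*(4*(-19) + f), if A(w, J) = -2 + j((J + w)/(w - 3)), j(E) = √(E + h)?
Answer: 284 - 142*√38/3 ≈ -7.7823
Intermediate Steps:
h = 5/3 (h = -⅓*(-5) = 5/3 ≈ 1.6667)
j(E) = √(5/3 + E) (j(E) = √(E + 5/3) = √(5/3 + E))
A(w, J) = -2 + √(15 + 9*(J + w)/(-3 + w))/3 (A(w, J) = -2 + √(15 + 9*((J + w)/(w - 3)))/3 = -2 + √(15 + 9*((J + w)/(-3 + w)))/3 = -2 + √(15 + 9*(J + w)/(-3 + w))/3)
A(12, 11)*(4*(-19) + f) = (-2 + √3*√((-15 + 3*11 + 8*12)/(-3 + 12))/3)*(4*(-19) - 66) = (-2 + √3*√((-15 + 33 + 96)/9)/3)*(-76 - 66) = (-2 + √3*√((⅑)*114)/3)*(-142) = (-2 + √3*√(38/3)/3)*(-142) = (-2 + √3*(√114/3)/3)*(-142) = (-2 + √38/3)*(-142) = 284 - 142*√38/3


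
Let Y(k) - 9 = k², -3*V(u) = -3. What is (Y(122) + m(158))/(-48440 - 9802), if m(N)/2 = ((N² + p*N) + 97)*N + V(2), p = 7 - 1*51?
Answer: -5737339/58242 ≈ -98.509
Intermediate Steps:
V(u) = 1 (V(u) = -⅓*(-3) = 1)
p = -44 (p = 7 - 51 = -44)
Y(k) = 9 + k²
m(N) = 2 + 2*N*(97 + N² - 44*N) (m(N) = 2*(((N² - 44*N) + 97)*N + 1) = 2*((97 + N² - 44*N)*N + 1) = 2*(N*(97 + N² - 44*N) + 1) = 2*(1 + N*(97 + N² - 44*N)) = 2 + 2*N*(97 + N² - 44*N))
(Y(122) + m(158))/(-48440 - 9802) = ((9 + 122²) + (2 - 88*158² + 2*158³ + 194*158))/(-48440 - 9802) = ((9 + 14884) + (2 - 88*24964 + 2*3944312 + 30652))/(-58242) = (14893 + (2 - 2196832 + 7888624 + 30652))*(-1/58242) = (14893 + 5722446)*(-1/58242) = 5737339*(-1/58242) = -5737339/58242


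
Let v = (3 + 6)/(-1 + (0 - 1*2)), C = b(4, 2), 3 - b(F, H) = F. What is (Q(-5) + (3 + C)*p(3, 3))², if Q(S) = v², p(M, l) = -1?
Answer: 49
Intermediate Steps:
b(F, H) = 3 - F
C = -1 (C = 3 - 1*4 = 3 - 4 = -1)
v = -3 (v = 9/(-1 + (0 - 2)) = 9/(-1 - 2) = 9/(-3) = 9*(-⅓) = -3)
Q(S) = 9 (Q(S) = (-3)² = 9)
(Q(-5) + (3 + C)*p(3, 3))² = (9 + (3 - 1)*(-1))² = (9 + 2*(-1))² = (9 - 2)² = 7² = 49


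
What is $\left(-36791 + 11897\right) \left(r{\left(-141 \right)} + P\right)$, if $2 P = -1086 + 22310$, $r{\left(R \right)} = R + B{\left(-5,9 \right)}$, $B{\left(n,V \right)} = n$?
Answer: $-260540604$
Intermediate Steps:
$r{\left(R \right)} = -5 + R$ ($r{\left(R \right)} = R - 5 = -5 + R$)
$P = 10612$ ($P = \frac{-1086 + 22310}{2} = \frac{1}{2} \cdot 21224 = 10612$)
$\left(-36791 + 11897\right) \left(r{\left(-141 \right)} + P\right) = \left(-36791 + 11897\right) \left(\left(-5 - 141\right) + 10612\right) = - 24894 \left(-146 + 10612\right) = \left(-24894\right) 10466 = -260540604$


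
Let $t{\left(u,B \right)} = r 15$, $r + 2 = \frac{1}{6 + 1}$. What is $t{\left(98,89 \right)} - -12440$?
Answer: $\frac{86885}{7} \approx 12412.0$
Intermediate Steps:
$r = - \frac{13}{7}$ ($r = -2 + \frac{1}{6 + 1} = -2 + \frac{1}{7} = - \frac{13}{7} \approx -1.8571$)
$t{\left(u,B \right)} = - \frac{195}{7}$ ($t{\left(u,B \right)} = \left(- \frac{13}{7}\right) 15 = - \frac{195}{7}$)
$t{\left(98,89 \right)} - -12440 = - \frac{195}{7} - -12440 = - \frac{195}{7} + 12440 = \frac{86885}{7}$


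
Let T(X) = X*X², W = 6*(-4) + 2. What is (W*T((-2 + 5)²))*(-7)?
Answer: 112266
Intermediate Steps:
W = -22 (W = -24 + 2 = -22)
T(X) = X³
(W*T((-2 + 5)²))*(-7) = -22*(-2 + 5)⁶*(-7) = -22*(3²)³*(-7) = -22*9³*(-7) = -22*729*(-7) = -16038*(-7) = 112266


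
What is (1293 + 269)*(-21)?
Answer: -32802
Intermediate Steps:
(1293 + 269)*(-21) = 1562*(-21) = -32802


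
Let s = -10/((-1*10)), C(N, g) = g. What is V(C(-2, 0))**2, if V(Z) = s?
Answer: 1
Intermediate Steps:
s = 1 (s = -10/(-10) = -10*(-1/10) = 1)
V(Z) = 1
V(C(-2, 0))**2 = 1**2 = 1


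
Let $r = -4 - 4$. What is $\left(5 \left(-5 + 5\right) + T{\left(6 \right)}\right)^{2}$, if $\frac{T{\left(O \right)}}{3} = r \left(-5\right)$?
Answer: $14400$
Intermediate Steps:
$r = -8$ ($r = -4 - 4 = -8$)
$T{\left(O \right)} = 120$ ($T{\left(O \right)} = 3 \left(\left(-8\right) \left(-5\right)\right) = 3 \cdot 40 = 120$)
$\left(5 \left(-5 + 5\right) + T{\left(6 \right)}\right)^{2} = \left(5 \left(-5 + 5\right) + 120\right)^{2} = \left(5 \cdot 0 + 120\right)^{2} = \left(0 + 120\right)^{2} = 120^{2} = 14400$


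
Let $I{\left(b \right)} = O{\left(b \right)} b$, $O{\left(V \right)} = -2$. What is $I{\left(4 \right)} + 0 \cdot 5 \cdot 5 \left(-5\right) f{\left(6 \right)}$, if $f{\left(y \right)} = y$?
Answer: $-8$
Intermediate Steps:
$I{\left(b \right)} = - 2 b$
$I{\left(4 \right)} + 0 \cdot 5 \cdot 5 \left(-5\right) f{\left(6 \right)} = \left(-2\right) 4 + 0 \cdot 5 \cdot 5 \left(-5\right) 6 = -8 + 0 \cdot 5 \left(-5\right) 6 = -8 + 0 \left(-5\right) 6 = -8 + 0 \cdot 6 = -8 + 0 = -8$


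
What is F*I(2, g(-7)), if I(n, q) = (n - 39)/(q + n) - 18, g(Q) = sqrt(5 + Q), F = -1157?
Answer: 105287/3 - 42809*I*sqrt(2)/6 ≈ 35096.0 - 10090.0*I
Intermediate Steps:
I(n, q) = -18 + (-39 + n)/(n + q) (I(n, q) = (-39 + n)/(n + q) - 18 = -18 + (-39 + n)/(n + q))
F*I(2, g(-7)) = -1157*(-39 - 18*sqrt(5 - 7) - 17*2)/(2 + sqrt(5 - 7)) = -1157*(-39 - 18*I*sqrt(2) - 34)/(2 + sqrt(-2)) = -1157*(-39 - 18*I*sqrt(2) - 34)/(2 + I*sqrt(2)) = -1157*(-73 - 18*I*sqrt(2))/(2 + I*sqrt(2))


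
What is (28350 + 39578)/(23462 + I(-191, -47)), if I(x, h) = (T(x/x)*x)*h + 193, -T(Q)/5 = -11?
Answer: 33964/258695 ≈ 0.13129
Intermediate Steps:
T(Q) = 55 (T(Q) = -5*(-11) = 55)
I(x, h) = 193 + 55*h*x (I(x, h) = (55*x)*h + 193 = 55*h*x + 193 = 193 + 55*h*x)
(28350 + 39578)/(23462 + I(-191, -47)) = (28350 + 39578)/(23462 + (193 + 55*(-47)*(-191))) = 67928/(23462 + (193 + 493735)) = 67928/(23462 + 493928) = 67928/517390 = 67928*(1/517390) = 33964/258695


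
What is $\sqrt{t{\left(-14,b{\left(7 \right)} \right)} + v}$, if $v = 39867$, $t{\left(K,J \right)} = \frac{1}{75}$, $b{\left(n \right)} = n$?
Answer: $\frac{\sqrt{8970078}}{15} \approx 199.67$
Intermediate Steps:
$t{\left(K,J \right)} = \frac{1}{75}$
$\sqrt{t{\left(-14,b{\left(7 \right)} \right)} + v} = \sqrt{\frac{1}{75} + 39867} = \sqrt{\frac{2990026}{75}} = \frac{\sqrt{8970078}}{15}$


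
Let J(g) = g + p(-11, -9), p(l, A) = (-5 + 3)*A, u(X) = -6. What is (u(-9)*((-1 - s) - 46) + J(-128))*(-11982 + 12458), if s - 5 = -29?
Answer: 13328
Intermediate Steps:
s = -24 (s = 5 - 29 = -24)
p(l, A) = -2*A
J(g) = 18 + g (J(g) = g - 2*(-9) = g + 18 = 18 + g)
(u(-9)*((-1 - s) - 46) + J(-128))*(-11982 + 12458) = (-6*((-1 - 1*(-24)) - 46) + (18 - 128))*(-11982 + 12458) = (-6*((-1 + 24) - 46) - 110)*476 = (-6*(23 - 46) - 110)*476 = (-6*(-23) - 110)*476 = (138 - 110)*476 = 28*476 = 13328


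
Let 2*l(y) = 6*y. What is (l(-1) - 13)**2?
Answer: 256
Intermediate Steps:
l(y) = 3*y (l(y) = (6*y)/2 = 3*y)
(l(-1) - 13)**2 = (3*(-1) - 13)**2 = (-3 - 13)**2 = (-16)**2 = 256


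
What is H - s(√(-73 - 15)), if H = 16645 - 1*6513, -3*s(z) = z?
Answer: 10132 + 2*I*√22/3 ≈ 10132.0 + 3.1269*I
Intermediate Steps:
s(z) = -z/3
H = 10132 (H = 16645 - 6513 = 10132)
H - s(√(-73 - 15)) = 10132 - (-1)*√(-73 - 15)/3 = 10132 - (-1)*√(-88)/3 = 10132 - (-1)*2*I*√22/3 = 10132 - (-2)*I*√22/3 = 10132 + 2*I*√22/3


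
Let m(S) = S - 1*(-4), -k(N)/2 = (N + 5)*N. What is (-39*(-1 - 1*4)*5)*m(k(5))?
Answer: -93600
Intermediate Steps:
k(N) = -2*N*(5 + N) (k(N) = -2*(N + 5)*N = -2*(5 + N)*N = -2*N*(5 + N))
m(S) = 4 + S (m(S) = S + 4 = 4 + S)
(-39*(-1 - 1*4)*5)*m(k(5)) = (-39*(-1 - 1*4)*5)*(4 - 2*5*(5 + 5)) = (-39*(-1 - 4)*5)*(4 - 2*5*10) = (-(-195)*5)*(4 - 100) = -39*(-25)*(-96) = 975*(-96) = -93600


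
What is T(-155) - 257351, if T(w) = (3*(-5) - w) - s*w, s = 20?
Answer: -254111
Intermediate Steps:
T(w) = -15 - 21*w (T(w) = (3*(-5) - w) - 20*w = (-15 - w) - 20*w = -15 - 21*w)
T(-155) - 257351 = (-15 - 21*(-155)) - 257351 = (-15 + 3255) - 257351 = 3240 - 257351 = -254111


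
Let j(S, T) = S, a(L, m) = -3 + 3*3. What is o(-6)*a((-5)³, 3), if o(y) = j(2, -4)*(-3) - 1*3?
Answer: -54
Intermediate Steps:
a(L, m) = 6 (a(L, m) = -3 + 9 = 6)
o(y) = -9 (o(y) = 2*(-3) - 1*3 = -6 - 3 = -9)
o(-6)*a((-5)³, 3) = -9*6 = -54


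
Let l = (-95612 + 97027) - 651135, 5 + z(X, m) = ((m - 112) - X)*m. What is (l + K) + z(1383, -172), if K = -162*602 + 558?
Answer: -459967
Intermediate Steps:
z(X, m) = -5 + m*(-112 + m - X) (z(X, m) = -5 + ((m - 112) - X)*m = -5 + ((-112 + m) - X)*m = -5 + (-112 + m - X)*m = -5 + m*(-112 + m - X))
l = -649720 (l = 1415 - 651135 = -649720)
K = -96966 (K = -97524 + 558 = -96966)
(l + K) + z(1383, -172) = (-649720 - 96966) + (-5 + (-172)² - 112*(-172) - 1*1383*(-172)) = -746686 + (-5 + 29584 + 19264 + 237876) = -746686 + 286719 = -459967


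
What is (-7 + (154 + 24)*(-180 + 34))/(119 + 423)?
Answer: -25995/542 ≈ -47.961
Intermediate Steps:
(-7 + (154 + 24)*(-180 + 34))/(119 + 423) = (-7 + 178*(-146))/542 = (-7 - 25988)*(1/542) = -25995*1/542 = -25995/542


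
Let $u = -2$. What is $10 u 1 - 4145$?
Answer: $-4165$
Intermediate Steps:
$10 u 1 - 4145 = 10 \left(-2\right) 1 - 4145 = \left(-20\right) 1 - 4145 = -20 - 4145 = -4165$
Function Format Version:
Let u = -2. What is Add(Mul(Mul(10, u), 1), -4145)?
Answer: -4165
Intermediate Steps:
Add(Mul(Mul(10, u), 1), -4145) = Add(Mul(Mul(10, -2), 1), -4145) = Add(Mul(-20, 1), -4145) = Add(-20, -4145) = -4165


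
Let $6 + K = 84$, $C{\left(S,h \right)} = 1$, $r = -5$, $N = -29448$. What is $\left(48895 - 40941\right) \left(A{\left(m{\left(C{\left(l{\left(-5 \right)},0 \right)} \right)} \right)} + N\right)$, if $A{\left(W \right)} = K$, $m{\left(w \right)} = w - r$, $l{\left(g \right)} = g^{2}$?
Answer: $-233608980$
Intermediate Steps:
$K = 78$ ($K = -6 + 84 = 78$)
$m{\left(w \right)} = 5 + w$ ($m{\left(w \right)} = w - -5 = w + 5 = 5 + w$)
$A{\left(W \right)} = 78$
$\left(48895 - 40941\right) \left(A{\left(m{\left(C{\left(l{\left(-5 \right)},0 \right)} \right)} \right)} + N\right) = \left(48895 - 40941\right) \left(78 - 29448\right) = 7954 \left(-29370\right) = -233608980$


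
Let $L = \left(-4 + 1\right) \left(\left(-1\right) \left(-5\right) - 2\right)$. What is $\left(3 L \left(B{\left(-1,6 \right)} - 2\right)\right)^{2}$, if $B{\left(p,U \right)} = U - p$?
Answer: $18225$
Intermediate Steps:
$L = -9$ ($L = - 3 \left(5 - 2\right) = \left(-3\right) 3 = -9$)
$\left(3 L \left(B{\left(-1,6 \right)} - 2\right)\right)^{2} = \left(3 \left(-9\right) \left(\left(6 - -1\right) - 2\right)\right)^{2} = \left(- 27 \left(\left(6 + 1\right) - 2\right)\right)^{2} = \left(- 27 \left(7 - 2\right)\right)^{2} = \left(\left(-27\right) 5\right)^{2} = \left(-135\right)^{2} = 18225$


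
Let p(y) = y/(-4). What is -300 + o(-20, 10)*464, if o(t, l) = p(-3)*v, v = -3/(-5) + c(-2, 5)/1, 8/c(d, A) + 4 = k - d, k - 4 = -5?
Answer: -5096/5 ≈ -1019.2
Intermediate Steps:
k = -1 (k = 4 - 5 = -1)
c(d, A) = 8/(-5 - d) (c(d, A) = 8/(-4 + (-1 - d)) = 8/(-5 - d))
v = -31/15 (v = -3/(-5) - 8/(5 - 2)/1 = -3*(-⅕) - 8/3*1 = ⅗ - 8*⅓*1 = ⅗ - 8/3*1 = ⅗ - 8/3 = -31/15 ≈ -2.0667)
p(y) = -y/4 (p(y) = y*(-¼) = -y/4)
o(t, l) = -31/20 (o(t, l) = -¼*(-3)*(-31/15) = (¾)*(-31/15) = -31/20)
-300 + o(-20, 10)*464 = -300 - 31/20*464 = -300 - 3596/5 = -5096/5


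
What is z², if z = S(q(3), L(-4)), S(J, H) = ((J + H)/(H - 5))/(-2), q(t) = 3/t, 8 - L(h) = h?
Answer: 169/196 ≈ 0.86224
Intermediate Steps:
L(h) = 8 - h
S(J, H) = -(H + J)/(2*(-5 + H)) (S(J, H) = ((H + J)/(-5 + H))*(-½) = -(H + J)/(2*(-5 + H)))
z = -13/14 (z = (-(8 - 1*(-4)) - 3/3)/(2*(-5 + (8 - 1*(-4)))) = (-(8 + 4) - 3/3)/(2*(-5 + (8 + 4))) = (-1*12 - 1*1)/(2*(-5 + 12)) = (½)*(-12 - 1)/7 = (½)*(⅐)*(-13) = -13/14 ≈ -0.92857)
z² = (-13/14)² = 169/196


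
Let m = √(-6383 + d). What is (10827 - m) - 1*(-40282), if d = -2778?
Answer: 51109 - I*√9161 ≈ 51109.0 - 95.713*I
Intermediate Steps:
m = I*√9161 (m = √(-6383 - 2778) = √(-9161) = I*√9161 ≈ 95.713*I)
(10827 - m) - 1*(-40282) = (10827 - I*√9161) - 1*(-40282) = (10827 - I*√9161) + 40282 = 51109 - I*√9161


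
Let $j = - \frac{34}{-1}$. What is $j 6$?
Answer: $204$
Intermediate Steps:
$j = 34$ ($j = \left(-34\right) \left(-1\right) = 34$)
$j 6 = 34 \cdot 6 = 204$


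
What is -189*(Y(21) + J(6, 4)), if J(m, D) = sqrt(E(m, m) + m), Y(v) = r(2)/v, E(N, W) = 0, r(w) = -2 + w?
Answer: -189*sqrt(6) ≈ -462.95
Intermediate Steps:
Y(v) = 0 (Y(v) = (-2 + 2)/v = 0/v = 0)
J(m, D) = sqrt(m) (J(m, D) = sqrt(0 + m) = sqrt(m))
-189*(Y(21) + J(6, 4)) = -189*(0 + sqrt(6)) = -189*sqrt(6)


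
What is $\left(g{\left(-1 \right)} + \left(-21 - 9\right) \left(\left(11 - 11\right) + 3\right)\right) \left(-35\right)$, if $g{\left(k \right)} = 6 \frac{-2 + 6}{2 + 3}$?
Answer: $2982$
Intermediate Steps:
$g{\left(k \right)} = \frac{24}{5}$ ($g{\left(k \right)} = 6 \cdot \frac{4}{5} = \frac{24}{5}$)
$\left(g{\left(-1 \right)} + \left(-21 - 9\right) \left(\left(11 - 11\right) + 3\right)\right) \left(-35\right) = \left(\frac{24}{5} + \left(-21 - 9\right) \left(\left(11 - 11\right) + 3\right)\right) \left(-35\right) = \left(\frac{24}{5} - 30 \left(0 + 3\right)\right) \left(-35\right) = \left(\frac{24}{5} - 90\right) \left(-35\right) = \left(- \frac{426}{5}\right) \left(-35\right) = 2982$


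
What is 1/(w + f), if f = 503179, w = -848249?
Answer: -1/345070 ≈ -2.8980e-6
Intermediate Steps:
1/(w + f) = 1/(-848249 + 503179) = 1/(-345070) = -1/345070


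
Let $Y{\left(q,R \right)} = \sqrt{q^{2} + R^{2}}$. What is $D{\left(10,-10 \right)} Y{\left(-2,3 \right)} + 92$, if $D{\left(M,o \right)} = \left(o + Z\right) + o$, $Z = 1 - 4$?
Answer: $92 - 23 \sqrt{13} \approx 9.0723$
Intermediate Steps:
$Z = -3$ ($Z = 1 - 4 = -3$)
$Y{\left(q,R \right)} = \sqrt{R^{2} + q^{2}}$
$D{\left(M,o \right)} = -3 + 2 o$ ($D{\left(M,o \right)} = \left(o - 3\right) + o = \left(-3 + o\right) + o = -3 + 2 o$)
$D{\left(10,-10 \right)} Y{\left(-2,3 \right)} + 92 = \left(-3 + 2 \left(-10\right)\right) \sqrt{3^{2} + \left(-2\right)^{2}} + 92 = \left(-3 - 20\right) \sqrt{9 + 4} + 92 = - 23 \sqrt{13} + 92 = 92 - 23 \sqrt{13}$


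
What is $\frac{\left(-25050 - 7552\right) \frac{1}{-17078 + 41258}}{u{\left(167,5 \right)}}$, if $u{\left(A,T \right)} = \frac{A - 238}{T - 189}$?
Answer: $- \frac{1499692}{429195} \approx -3.4942$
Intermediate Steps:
$u{\left(A,T \right)} = \frac{-238 + A}{-189 + T}$
$\frac{\left(-25050 - 7552\right) \frac{1}{-17078 + 41258}}{u{\left(167,5 \right)}} = \frac{\left(-25050 - 7552\right) \frac{1}{-17078 + 41258}}{\frac{1}{-189 + 5} \left(-238 + 167\right)} = \frac{\left(-32602\right) \frac{1}{24180}}{\frac{1}{-184} \left(-71\right)} = \frac{\left(-32602\right) \frac{1}{24180}}{\left(- \frac{1}{184}\right) \left(-71\right)} = - \frac{16301}{12090 \cdot \frac{71}{184}} = \left(- \frac{16301}{12090}\right) \frac{184}{71} = - \frac{1499692}{429195}$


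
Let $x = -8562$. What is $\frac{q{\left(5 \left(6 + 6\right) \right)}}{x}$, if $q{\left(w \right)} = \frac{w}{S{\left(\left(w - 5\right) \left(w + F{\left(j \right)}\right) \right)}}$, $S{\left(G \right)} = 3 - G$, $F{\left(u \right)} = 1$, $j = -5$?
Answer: $\frac{5}{2391652} \approx 2.0906 \cdot 10^{-6}$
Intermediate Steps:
$q{\left(w \right)} = \frac{w}{3 - \left(1 + w\right) \left(-5 + w\right)}$ ($q{\left(w \right)} = \frac{w}{3 - \left(w - 5\right) \left(w + 1\right)} = \frac{w}{3 - \left(-5 + w\right) \left(1 + w\right)} = \frac{w}{3 - \left(1 + w\right) \left(-5 + w\right)}$)
$\frac{q{\left(5 \left(6 + 6\right) \right)}}{x} = \frac{5 \left(6 + 6\right) \frac{1}{8 - \left(5 \left(6 + 6\right)\right)^{2} + 4 \cdot 5 \left(6 + 6\right)}}{-8562} = \frac{5 \cdot 12}{8 - \left(5 \cdot 12\right)^{2} + 4 \cdot 5 \cdot 12} \left(- \frac{1}{8562}\right) = \frac{60}{8 - 60^{2} + 4 \cdot 60} \left(- \frac{1}{8562}\right) = \frac{60}{8 - 3600 + 240} \left(- \frac{1}{8562}\right) = \frac{60}{-3352} \left(- \frac{1}{8562}\right) = 60 \left(- \frac{1}{3352}\right) \left(- \frac{1}{8562}\right) = \left(- \frac{15}{838}\right) \left(- \frac{1}{8562}\right) = \frac{5}{2391652}$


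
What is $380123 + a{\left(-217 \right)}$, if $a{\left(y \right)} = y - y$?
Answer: $380123$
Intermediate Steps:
$a{\left(y \right)} = 0$
$380123 + a{\left(-217 \right)} = 380123 + 0 = 380123$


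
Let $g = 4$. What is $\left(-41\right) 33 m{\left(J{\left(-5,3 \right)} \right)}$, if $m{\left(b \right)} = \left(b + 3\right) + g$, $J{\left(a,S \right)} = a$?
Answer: $-2706$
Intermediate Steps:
$m{\left(b \right)} = 7 + b$ ($m{\left(b \right)} = \left(b + 3\right) + 4 = \left(3 + b\right) + 4 = 7 + b$)
$\left(-41\right) 33 m{\left(J{\left(-5,3 \right)} \right)} = \left(-41\right) 33 \left(7 - 5\right) = \left(-1353\right) 2 = -2706$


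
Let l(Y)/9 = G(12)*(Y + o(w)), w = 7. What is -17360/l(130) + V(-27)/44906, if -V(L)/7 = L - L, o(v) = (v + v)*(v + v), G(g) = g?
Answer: -2170/4401 ≈ -0.49307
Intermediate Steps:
o(v) = 4*v**2 (o(v) = (2*v)*(2*v) = 4*v**2)
V(L) = 0 (V(L) = -7*(L - L) = -7*0 = 0)
l(Y) = 21168 + 108*Y (l(Y) = 9*(12*(Y + 4*7**2)) = 9*(12*(Y + 4*49)) = 9*(12*(Y + 196)) = 9*(12*(196 + Y)) = 9*(2352 + 12*Y) = 21168 + 108*Y)
-17360/l(130) + V(-27)/44906 = -17360/(21168 + 108*130) + 0/44906 = -17360/(21168 + 14040) + 0*(1/44906) = -17360/35208 + 0 = -17360*1/35208 + 0 = -2170/4401 + 0 = -2170/4401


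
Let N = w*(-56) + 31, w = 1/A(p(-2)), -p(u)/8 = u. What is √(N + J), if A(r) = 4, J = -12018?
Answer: I*√12001 ≈ 109.55*I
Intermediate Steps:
p(u) = -8*u
w = ¼ (w = 1/4 = ¼ ≈ 0.25000)
N = 17 (N = (¼)*(-56) + 31 = -14 + 31 = 17)
√(N + J) = √(17 - 12018) = √(-12001) = I*√12001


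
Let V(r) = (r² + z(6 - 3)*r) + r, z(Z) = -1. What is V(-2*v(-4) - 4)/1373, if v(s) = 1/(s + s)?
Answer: 225/21968 ≈ 0.010242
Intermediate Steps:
v(s) = 1/(2*s)
V(r) = r² (V(r) = (r² - r) + r = r²)
V(-2*v(-4) - 4)/1373 = (-1/(-4) - 4)²/1373 = (-(-1)/4 - 4)²*(1/1373) = (-2*(-⅛) - 4)²*(1/1373) = (¼ - 4)²*(1/1373) = (-15/4)²*(1/1373) = (225/16)*(1/1373) = 225/21968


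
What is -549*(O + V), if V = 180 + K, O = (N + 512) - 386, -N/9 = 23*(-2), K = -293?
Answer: -234423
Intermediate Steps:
N = 414 (N = -207*(-2) = -9*(-46) = 414)
O = 540 (O = (414 + 512) - 386 = 926 - 386 = 540)
V = -113 (V = 180 - 293 = -113)
-549*(O + V) = -549*(540 - 113) = -549*427 = -234423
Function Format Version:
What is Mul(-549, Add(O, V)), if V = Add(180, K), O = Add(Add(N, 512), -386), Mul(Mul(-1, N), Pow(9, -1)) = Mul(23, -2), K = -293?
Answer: -234423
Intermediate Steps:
N = 414 (N = Mul(-9, Mul(23, -2)) = Mul(-9, -46) = 414)
O = 540 (O = Add(Add(414, 512), -386) = Add(926, -386) = 540)
V = -113 (V = Add(180, -293) = -113)
Mul(-549, Add(O, V)) = Mul(-549, Add(540, -113)) = Mul(-549, 427) = -234423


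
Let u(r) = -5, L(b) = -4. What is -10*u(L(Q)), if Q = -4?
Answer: 50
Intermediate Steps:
-10*u(L(Q)) = -10*(-5) = 50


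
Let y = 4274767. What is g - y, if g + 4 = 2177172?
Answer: -2097599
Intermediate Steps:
g = 2177168 (g = -4 + 2177172 = 2177168)
g - y = 2177168 - 1*4274767 = 2177168 - 4274767 = -2097599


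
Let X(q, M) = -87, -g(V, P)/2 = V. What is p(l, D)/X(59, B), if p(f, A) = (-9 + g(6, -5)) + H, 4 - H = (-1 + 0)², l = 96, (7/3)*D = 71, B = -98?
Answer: 6/29 ≈ 0.20690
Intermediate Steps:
g(V, P) = -2*V
D = 213/7 (D = (3/7)*71 = 213/7 ≈ 30.429)
H = 3 (H = 4 - (-1 + 0)² = 4 - 1*(-1)² = 4 - 1*1 = 4 - 1 = 3)
p(f, A) = -18 (p(f, A) = (-9 - 2*6) + 3 = (-9 - 12) + 3 = -21 + 3 = -18)
p(l, D)/X(59, B) = -18/(-87) = -18*(-1/87) = 6/29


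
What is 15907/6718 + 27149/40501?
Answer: 826636389/272085718 ≈ 3.0381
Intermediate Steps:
15907/6718 + 27149/40501 = 826636389/272085718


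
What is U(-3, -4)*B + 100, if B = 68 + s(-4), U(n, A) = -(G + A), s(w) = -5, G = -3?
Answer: 541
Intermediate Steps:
U(n, A) = 3 - A (U(n, A) = -(-3 + A) = 3 - A)
B = 63 (B = 68 - 5 = 63)
U(-3, -4)*B + 100 = (3 - 1*(-4))*63 + 100 = (3 + 4)*63 + 100 = 7*63 + 100 = 441 + 100 = 541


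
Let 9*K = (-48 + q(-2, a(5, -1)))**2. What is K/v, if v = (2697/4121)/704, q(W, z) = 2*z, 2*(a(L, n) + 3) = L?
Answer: 6965742784/24273 ≈ 2.8698e+5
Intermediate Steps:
a(L, n) = -3 + L/2
v = 2697/2901184 (v = (2697*(1/4121))*(1/704) = (2697/4121)*(1/704) = 2697/2901184 ≈ 0.00092962)
K = 2401/9 (K = (-48 + 2*(-3 + (1/2)*5))**2/9 = (-48 + 2*(-3 + 5/2))**2/9 = (-48 + 2*(-1/2))**2/9 = (-48 - 1)**2/9 = (1/9)*(-49)**2 = (1/9)*2401 = 2401/9 ≈ 266.78)
K/v = 2401/(9*(2697/2901184)) = (2401/9)*(2901184/2697) = 6965742784/24273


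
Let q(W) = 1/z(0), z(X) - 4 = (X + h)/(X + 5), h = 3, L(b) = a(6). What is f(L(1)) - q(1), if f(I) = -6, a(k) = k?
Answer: -143/23 ≈ -6.2174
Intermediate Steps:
L(b) = 6
z(X) = 4 + (3 + X)/(5 + X) (z(X) = 4 + (X + 3)/(X + 5) = 4 + (3 + X)/(5 + X))
q(W) = 5/23 (q(W) = 1/((23 + 5*0)/(5 + 0)) = 1/((23 + 0)/5) = 1/((1/5)*23) = 1/(23/5) = 5/23)
f(L(1)) - q(1) = -6 - 1*5/23 = -6 - 5/23 = -143/23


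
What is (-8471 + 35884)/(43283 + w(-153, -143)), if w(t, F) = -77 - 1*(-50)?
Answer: 27413/43256 ≈ 0.63374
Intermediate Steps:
w(t, F) = -27 (w(t, F) = -77 + 50 = -27)
(-8471 + 35884)/(43283 + w(-153, -143)) = (-8471 + 35884)/(43283 - 27) = 27413/43256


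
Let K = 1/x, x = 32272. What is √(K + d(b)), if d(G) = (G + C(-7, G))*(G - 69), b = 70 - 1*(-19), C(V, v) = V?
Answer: √106751905377/8068 ≈ 40.497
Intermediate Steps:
b = 89 (b = 70 + 19 = 89)
d(G) = (-69 + G)*(-7 + G) (d(G) = (G - 7)*(G - 69) = (-7 + G)*(-69 + G) = (-69 + G)*(-7 + G))
K = 1/32272 ≈ 3.0987e-5
√(K + d(b)) = √(1/32272 + (483 + 89² - 76*89)) = √(1/32272 + (483 + 7921 - 6764)) = √(1/32272 + 1640) = √(52926081/32272) = √106751905377/8068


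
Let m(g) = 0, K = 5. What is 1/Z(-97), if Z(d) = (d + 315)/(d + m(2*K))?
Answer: -97/218 ≈ -0.44495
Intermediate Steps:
Z(d) = (315 + d)/d (Z(d) = (d + 315)/(d + 0) = (315 + d)/d)
1/Z(-97) = 1/((315 - 97)/(-97)) = 1/(-1/97*218) = 1/(-218/97) = -97/218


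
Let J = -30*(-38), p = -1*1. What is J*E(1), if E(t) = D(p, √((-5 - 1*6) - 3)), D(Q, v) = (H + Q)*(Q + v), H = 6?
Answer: -5700 + 5700*I*√14 ≈ -5700.0 + 21327.0*I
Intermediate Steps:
p = -1
D(Q, v) = (6 + Q)*(Q + v)
J = 1140
E(t) = -5 + 5*I*√14 (E(t) = (-1)² + 6*(-1) + 6*√((-5 - 1*6) - 3) - √((-5 - 1*6) - 3) = 1 - 6 + 6*√((-5 - 6) - 3) - √((-5 - 6) - 3) = 1 - 6 + 6*√(-11 - 3) - √(-11 - 3) = 1 - 6 + 6*√(-14) - √(-14) = 1 - 6 + 6*(I*√14) - I*√14 = 1 - 6 + 6*I*√14 - I*√14 = -5 + 5*I*√14)
J*E(1) = 1140*(-5 + 5*I*√14) = -5700 + 5700*I*√14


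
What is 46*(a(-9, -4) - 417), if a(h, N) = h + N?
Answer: -19780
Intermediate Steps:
a(h, N) = N + h
46*(a(-9, -4) - 417) = 46*((-4 - 9) - 417) = 46*(-13 - 417) = 46*(-430) = -19780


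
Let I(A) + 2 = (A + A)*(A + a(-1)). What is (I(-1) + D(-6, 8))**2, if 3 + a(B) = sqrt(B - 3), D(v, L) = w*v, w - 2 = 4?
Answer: 884 + 240*I ≈ 884.0 + 240.0*I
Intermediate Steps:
w = 6 (w = 2 + 4 = 6)
D(v, L) = 6*v
a(B) = -3 + sqrt(-3 + B) (a(B) = -3 + sqrt(B - 3) = -3 + sqrt(-3 + B))
I(A) = -2 + 2*A*(-3 + A + 2*I) (I(A) = -2 + (A + A)*(A + (-3 + sqrt(-3 - 1))) = -2 + (2*A)*(A + (-3 + sqrt(-4))) = -2 + (2*A)*(A + (-3 + 2*I)) = -2 + (2*A)*(-3 + A + 2*I) = -2 + 2*A*(-3 + A + 2*I))
(I(-1) + D(-6, 8))**2 = ((-2 + 2*(-1)**2 - 2*(-1)*(3 - 2*I)) + 6*(-6))**2 = ((-2 + 2*1 + (6 - 4*I)) - 36)**2 = ((-2 + 2 + (6 - 4*I)) - 36)**2 = ((6 - 4*I) - 36)**2 = (-30 - 4*I)**2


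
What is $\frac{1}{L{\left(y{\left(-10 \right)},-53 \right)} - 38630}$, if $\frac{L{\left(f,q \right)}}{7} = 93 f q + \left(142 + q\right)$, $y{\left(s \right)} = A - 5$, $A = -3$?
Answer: $\frac{1}{238017} \approx 4.2014 \cdot 10^{-6}$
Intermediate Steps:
$y{\left(s \right)} = -8$ ($y{\left(s \right)} = -3 - 5 = -8$)
$L{\left(f,q \right)} = 994 + 7 q + 651 f q$ ($L{\left(f,q \right)} = 7 \left(93 f q + \left(142 + q\right)\right) = 7 \left(142 + q + 93 f q\right) = 994 + 7 q + 651 f q$)
$\frac{1}{L{\left(y{\left(-10 \right)},-53 \right)} - 38630} = \frac{1}{\left(994 + 7 \left(-53\right) + 651 \left(-8\right) \left(-53\right)\right) - 38630} = \frac{1}{\left(994 - 371 + 276024\right) + \left(-39978 + 1348\right)} = \frac{1}{276647 - 38630} = \frac{1}{238017}$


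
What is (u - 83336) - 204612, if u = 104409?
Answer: -183539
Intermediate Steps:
(u - 83336) - 204612 = (104409 - 83336) - 204612 = 21073 - 204612 = -183539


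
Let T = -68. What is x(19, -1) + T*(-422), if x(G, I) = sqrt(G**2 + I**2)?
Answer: 28696 + sqrt(362) ≈ 28715.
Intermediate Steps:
x(19, -1) + T*(-422) = sqrt(19**2 + (-1)**2) - 68*(-422) = sqrt(361 + 1) + 28696 = sqrt(362) + 28696 = 28696 + sqrt(362)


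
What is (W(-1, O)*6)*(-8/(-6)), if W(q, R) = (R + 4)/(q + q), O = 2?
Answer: -24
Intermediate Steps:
W(q, R) = (4 + R)/(2*q) (W(q, R) = (4 + R)/((2*q)) = (4 + R)*(1/(2*q)) = (4 + R)/(2*q))
(W(-1, O)*6)*(-8/(-6)) = (((½)*(4 + 2)/(-1))*6)*(-8/(-6)) = (((½)*(-1)*6)*6)*(-8*(-⅙)) = -3*6*(4/3) = -18*4/3 = -24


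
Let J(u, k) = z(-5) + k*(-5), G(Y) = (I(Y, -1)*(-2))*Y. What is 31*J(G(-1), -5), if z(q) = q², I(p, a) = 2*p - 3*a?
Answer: 1550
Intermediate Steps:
I(p, a) = -3*a + 2*p
G(Y) = Y*(-6 - 4*Y) (G(Y) = ((-3*(-1) + 2*Y)*(-2))*Y = ((3 + 2*Y)*(-2))*Y = (-6 - 4*Y)*Y = Y*(-6 - 4*Y))
J(u, k) = 25 - 5*k (J(u, k) = (-5)² + k*(-5) = 25 - 5*k)
31*J(G(-1), -5) = 31*(25 - 5*(-5)) = 31*(25 + 25) = 31*50 = 1550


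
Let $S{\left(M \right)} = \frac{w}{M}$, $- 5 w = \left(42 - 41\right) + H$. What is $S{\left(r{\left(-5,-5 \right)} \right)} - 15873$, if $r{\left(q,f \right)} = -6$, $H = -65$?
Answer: $- \frac{238127}{15} \approx -15875.0$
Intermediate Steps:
$w = \frac{64}{5}$ ($w = - \frac{\left(42 - 41\right) - 65}{5} = - \frac{1 - 65}{5} = \left(- \frac{1}{5}\right) \left(-64\right) = \frac{64}{5} \approx 12.8$)
$S{\left(M \right)} = \frac{64}{5 M}$
$S{\left(r{\left(-5,-5 \right)} \right)} - 15873 = \frac{64}{5 \left(-6\right)} - 15873 = \frac{64}{5} \left(- \frac{1}{6}\right) - 15873 = - \frac{32}{15} - 15873 = - \frac{238127}{15}$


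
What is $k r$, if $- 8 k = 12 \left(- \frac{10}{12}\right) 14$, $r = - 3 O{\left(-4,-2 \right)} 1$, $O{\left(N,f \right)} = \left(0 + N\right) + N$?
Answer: $420$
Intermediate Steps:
$O{\left(N,f \right)} = 2 N$ ($O{\left(N,f \right)} = N + N = 2 N$)
$r = 24$ ($r = - 3 \cdot 2 \left(-4\right) 1 = \left(-3\right) \left(-8\right) 1 = 24 \cdot 1 = 24$)
$k = \frac{35}{2}$ ($k = - \frac{12 \left(- \frac{10}{12}\right) 14}{8} = - \frac{12 \left(\left(-10\right) \frac{1}{12}\right) 14}{8} = - \frac{12 \left(- \frac{5}{6}\right) 14}{8} = - \frac{\left(-10\right) 14}{8} = \left(- \frac{1}{8}\right) \left(-140\right) = \frac{35}{2} \approx 17.5$)
$k r = \frac{35}{2} \cdot 24 = 420$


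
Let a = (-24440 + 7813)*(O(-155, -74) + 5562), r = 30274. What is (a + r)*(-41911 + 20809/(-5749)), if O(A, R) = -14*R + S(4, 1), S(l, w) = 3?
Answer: 26440012601984844/5749 ≈ 4.5991e+12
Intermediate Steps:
O(A, R) = 3 - 14*R (O(A, R) = -14*R + 3 = 3 - 14*R)
a = -109754827 (a = (-24440 + 7813)*((3 - 14*(-74)) + 5562) = -16627*((3 + 1036) + 5562) = -16627*(1039 + 5562) = -16627*6601 = -109754827)
(a + r)*(-41911 + 20809/(-5749)) = (-109754827 + 30274)*(-41911 + 20809/(-5749)) = -109724553*(-41911 + 20809*(-1/5749)) = -109724553*(-41911 - 20809/5749) = -109724553*(-240967148/5749) = 26440012601984844/5749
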